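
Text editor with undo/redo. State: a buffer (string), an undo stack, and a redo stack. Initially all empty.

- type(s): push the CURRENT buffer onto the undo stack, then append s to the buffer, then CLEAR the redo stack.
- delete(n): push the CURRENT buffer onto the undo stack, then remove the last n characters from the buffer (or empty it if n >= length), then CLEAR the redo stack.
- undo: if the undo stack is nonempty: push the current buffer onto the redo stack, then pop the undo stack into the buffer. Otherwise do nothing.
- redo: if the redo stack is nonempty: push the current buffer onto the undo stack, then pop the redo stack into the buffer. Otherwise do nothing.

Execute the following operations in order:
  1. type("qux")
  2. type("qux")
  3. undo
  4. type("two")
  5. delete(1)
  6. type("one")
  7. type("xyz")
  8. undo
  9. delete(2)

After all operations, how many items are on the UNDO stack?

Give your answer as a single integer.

Answer: 5

Derivation:
After op 1 (type): buf='qux' undo_depth=1 redo_depth=0
After op 2 (type): buf='quxqux' undo_depth=2 redo_depth=0
After op 3 (undo): buf='qux' undo_depth=1 redo_depth=1
After op 4 (type): buf='quxtwo' undo_depth=2 redo_depth=0
After op 5 (delete): buf='quxtw' undo_depth=3 redo_depth=0
After op 6 (type): buf='quxtwone' undo_depth=4 redo_depth=0
After op 7 (type): buf='quxtwonexyz' undo_depth=5 redo_depth=0
After op 8 (undo): buf='quxtwone' undo_depth=4 redo_depth=1
After op 9 (delete): buf='quxtwo' undo_depth=5 redo_depth=0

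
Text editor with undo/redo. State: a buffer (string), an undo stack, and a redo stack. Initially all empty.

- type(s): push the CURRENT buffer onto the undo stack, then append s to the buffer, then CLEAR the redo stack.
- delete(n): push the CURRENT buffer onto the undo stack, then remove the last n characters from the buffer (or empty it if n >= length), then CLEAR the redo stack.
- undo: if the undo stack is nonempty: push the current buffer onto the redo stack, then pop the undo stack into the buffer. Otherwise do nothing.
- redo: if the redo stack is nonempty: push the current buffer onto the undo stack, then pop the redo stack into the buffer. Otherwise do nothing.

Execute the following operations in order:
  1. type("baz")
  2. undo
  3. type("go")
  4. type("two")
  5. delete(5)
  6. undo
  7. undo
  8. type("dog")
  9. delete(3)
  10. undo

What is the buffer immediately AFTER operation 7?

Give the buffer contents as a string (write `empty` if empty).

After op 1 (type): buf='baz' undo_depth=1 redo_depth=0
After op 2 (undo): buf='(empty)' undo_depth=0 redo_depth=1
After op 3 (type): buf='go' undo_depth=1 redo_depth=0
After op 4 (type): buf='gotwo' undo_depth=2 redo_depth=0
After op 5 (delete): buf='(empty)' undo_depth=3 redo_depth=0
After op 6 (undo): buf='gotwo' undo_depth=2 redo_depth=1
After op 7 (undo): buf='go' undo_depth=1 redo_depth=2

Answer: go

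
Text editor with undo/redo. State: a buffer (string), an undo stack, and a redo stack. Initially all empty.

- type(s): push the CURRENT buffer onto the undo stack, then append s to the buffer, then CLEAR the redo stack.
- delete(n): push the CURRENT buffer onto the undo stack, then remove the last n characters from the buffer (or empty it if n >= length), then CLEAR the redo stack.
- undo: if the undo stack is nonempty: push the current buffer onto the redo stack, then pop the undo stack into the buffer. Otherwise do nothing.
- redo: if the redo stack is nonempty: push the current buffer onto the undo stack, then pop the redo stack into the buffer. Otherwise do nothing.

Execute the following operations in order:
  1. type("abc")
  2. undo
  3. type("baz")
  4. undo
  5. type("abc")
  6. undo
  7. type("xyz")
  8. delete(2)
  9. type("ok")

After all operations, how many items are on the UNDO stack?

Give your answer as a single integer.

After op 1 (type): buf='abc' undo_depth=1 redo_depth=0
After op 2 (undo): buf='(empty)' undo_depth=0 redo_depth=1
After op 3 (type): buf='baz' undo_depth=1 redo_depth=0
After op 4 (undo): buf='(empty)' undo_depth=0 redo_depth=1
After op 5 (type): buf='abc' undo_depth=1 redo_depth=0
After op 6 (undo): buf='(empty)' undo_depth=0 redo_depth=1
After op 7 (type): buf='xyz' undo_depth=1 redo_depth=0
After op 8 (delete): buf='x' undo_depth=2 redo_depth=0
After op 9 (type): buf='xok' undo_depth=3 redo_depth=0

Answer: 3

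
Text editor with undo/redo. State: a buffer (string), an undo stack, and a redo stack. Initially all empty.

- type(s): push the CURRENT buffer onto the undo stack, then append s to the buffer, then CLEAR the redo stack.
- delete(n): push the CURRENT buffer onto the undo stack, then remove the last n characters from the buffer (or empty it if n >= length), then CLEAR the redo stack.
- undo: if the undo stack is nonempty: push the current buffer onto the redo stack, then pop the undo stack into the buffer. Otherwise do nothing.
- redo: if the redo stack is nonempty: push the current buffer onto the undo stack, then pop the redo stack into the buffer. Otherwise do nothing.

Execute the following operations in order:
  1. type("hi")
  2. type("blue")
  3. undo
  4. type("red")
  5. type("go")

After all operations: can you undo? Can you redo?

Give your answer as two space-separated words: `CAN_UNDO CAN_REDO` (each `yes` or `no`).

Answer: yes no

Derivation:
After op 1 (type): buf='hi' undo_depth=1 redo_depth=0
After op 2 (type): buf='hiblue' undo_depth=2 redo_depth=0
After op 3 (undo): buf='hi' undo_depth=1 redo_depth=1
After op 4 (type): buf='hired' undo_depth=2 redo_depth=0
After op 5 (type): buf='hiredgo' undo_depth=3 redo_depth=0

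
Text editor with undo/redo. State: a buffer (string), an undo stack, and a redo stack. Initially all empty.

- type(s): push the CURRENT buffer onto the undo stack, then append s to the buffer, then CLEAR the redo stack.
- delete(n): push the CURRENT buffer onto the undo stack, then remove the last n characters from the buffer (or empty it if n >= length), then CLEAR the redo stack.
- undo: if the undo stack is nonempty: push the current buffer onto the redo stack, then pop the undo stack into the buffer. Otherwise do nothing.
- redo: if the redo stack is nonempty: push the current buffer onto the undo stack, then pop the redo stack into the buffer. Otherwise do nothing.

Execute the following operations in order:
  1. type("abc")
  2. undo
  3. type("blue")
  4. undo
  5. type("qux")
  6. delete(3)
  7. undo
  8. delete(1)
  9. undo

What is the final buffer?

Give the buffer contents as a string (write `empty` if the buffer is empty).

After op 1 (type): buf='abc' undo_depth=1 redo_depth=0
After op 2 (undo): buf='(empty)' undo_depth=0 redo_depth=1
After op 3 (type): buf='blue' undo_depth=1 redo_depth=0
After op 4 (undo): buf='(empty)' undo_depth=0 redo_depth=1
After op 5 (type): buf='qux' undo_depth=1 redo_depth=0
After op 6 (delete): buf='(empty)' undo_depth=2 redo_depth=0
After op 7 (undo): buf='qux' undo_depth=1 redo_depth=1
After op 8 (delete): buf='qu' undo_depth=2 redo_depth=0
After op 9 (undo): buf='qux' undo_depth=1 redo_depth=1

Answer: qux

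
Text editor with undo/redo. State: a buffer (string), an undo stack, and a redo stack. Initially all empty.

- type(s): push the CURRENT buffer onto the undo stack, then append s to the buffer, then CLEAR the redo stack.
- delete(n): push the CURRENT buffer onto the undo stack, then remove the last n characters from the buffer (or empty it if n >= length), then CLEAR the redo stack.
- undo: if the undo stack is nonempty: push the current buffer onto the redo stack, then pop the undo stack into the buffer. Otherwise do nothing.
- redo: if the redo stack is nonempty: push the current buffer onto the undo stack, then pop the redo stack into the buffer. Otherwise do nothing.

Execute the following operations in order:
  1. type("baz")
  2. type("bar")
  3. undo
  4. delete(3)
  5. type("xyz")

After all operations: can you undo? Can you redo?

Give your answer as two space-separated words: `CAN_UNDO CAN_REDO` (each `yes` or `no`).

Answer: yes no

Derivation:
After op 1 (type): buf='baz' undo_depth=1 redo_depth=0
After op 2 (type): buf='bazbar' undo_depth=2 redo_depth=0
After op 3 (undo): buf='baz' undo_depth=1 redo_depth=1
After op 4 (delete): buf='(empty)' undo_depth=2 redo_depth=0
After op 5 (type): buf='xyz' undo_depth=3 redo_depth=0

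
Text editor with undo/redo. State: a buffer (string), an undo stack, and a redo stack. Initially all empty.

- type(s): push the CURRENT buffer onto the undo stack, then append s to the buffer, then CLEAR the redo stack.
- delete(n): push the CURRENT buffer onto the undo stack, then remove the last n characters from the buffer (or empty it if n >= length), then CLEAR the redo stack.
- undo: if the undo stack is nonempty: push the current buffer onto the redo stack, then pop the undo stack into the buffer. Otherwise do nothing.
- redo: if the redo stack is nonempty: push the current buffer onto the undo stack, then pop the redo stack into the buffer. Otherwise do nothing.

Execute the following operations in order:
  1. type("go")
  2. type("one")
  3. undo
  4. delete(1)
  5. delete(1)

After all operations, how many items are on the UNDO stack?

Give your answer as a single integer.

Answer: 3

Derivation:
After op 1 (type): buf='go' undo_depth=1 redo_depth=0
After op 2 (type): buf='goone' undo_depth=2 redo_depth=0
After op 3 (undo): buf='go' undo_depth=1 redo_depth=1
After op 4 (delete): buf='g' undo_depth=2 redo_depth=0
After op 5 (delete): buf='(empty)' undo_depth=3 redo_depth=0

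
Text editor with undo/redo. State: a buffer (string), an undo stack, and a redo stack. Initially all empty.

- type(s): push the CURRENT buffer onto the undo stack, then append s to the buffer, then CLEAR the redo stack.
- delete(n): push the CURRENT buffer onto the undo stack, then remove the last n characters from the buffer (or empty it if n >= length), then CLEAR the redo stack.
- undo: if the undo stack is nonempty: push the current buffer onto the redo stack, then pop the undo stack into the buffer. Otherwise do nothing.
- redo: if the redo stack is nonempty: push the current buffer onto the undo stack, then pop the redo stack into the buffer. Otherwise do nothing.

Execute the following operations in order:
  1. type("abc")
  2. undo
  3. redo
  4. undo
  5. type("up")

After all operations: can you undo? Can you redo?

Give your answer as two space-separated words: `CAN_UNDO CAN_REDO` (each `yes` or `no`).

After op 1 (type): buf='abc' undo_depth=1 redo_depth=0
After op 2 (undo): buf='(empty)' undo_depth=0 redo_depth=1
After op 3 (redo): buf='abc' undo_depth=1 redo_depth=0
After op 4 (undo): buf='(empty)' undo_depth=0 redo_depth=1
After op 5 (type): buf='up' undo_depth=1 redo_depth=0

Answer: yes no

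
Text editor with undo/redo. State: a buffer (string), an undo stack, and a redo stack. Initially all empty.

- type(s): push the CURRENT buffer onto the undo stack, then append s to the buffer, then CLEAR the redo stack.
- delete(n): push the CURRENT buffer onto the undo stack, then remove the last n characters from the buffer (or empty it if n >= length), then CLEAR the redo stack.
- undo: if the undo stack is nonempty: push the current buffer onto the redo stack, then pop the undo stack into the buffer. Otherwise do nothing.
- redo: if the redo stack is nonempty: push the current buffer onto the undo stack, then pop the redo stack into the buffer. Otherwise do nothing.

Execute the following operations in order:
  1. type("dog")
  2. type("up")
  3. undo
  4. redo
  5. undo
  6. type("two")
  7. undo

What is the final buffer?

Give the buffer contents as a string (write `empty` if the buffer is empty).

After op 1 (type): buf='dog' undo_depth=1 redo_depth=0
After op 2 (type): buf='dogup' undo_depth=2 redo_depth=0
After op 3 (undo): buf='dog' undo_depth=1 redo_depth=1
After op 4 (redo): buf='dogup' undo_depth=2 redo_depth=0
After op 5 (undo): buf='dog' undo_depth=1 redo_depth=1
After op 6 (type): buf='dogtwo' undo_depth=2 redo_depth=0
After op 7 (undo): buf='dog' undo_depth=1 redo_depth=1

Answer: dog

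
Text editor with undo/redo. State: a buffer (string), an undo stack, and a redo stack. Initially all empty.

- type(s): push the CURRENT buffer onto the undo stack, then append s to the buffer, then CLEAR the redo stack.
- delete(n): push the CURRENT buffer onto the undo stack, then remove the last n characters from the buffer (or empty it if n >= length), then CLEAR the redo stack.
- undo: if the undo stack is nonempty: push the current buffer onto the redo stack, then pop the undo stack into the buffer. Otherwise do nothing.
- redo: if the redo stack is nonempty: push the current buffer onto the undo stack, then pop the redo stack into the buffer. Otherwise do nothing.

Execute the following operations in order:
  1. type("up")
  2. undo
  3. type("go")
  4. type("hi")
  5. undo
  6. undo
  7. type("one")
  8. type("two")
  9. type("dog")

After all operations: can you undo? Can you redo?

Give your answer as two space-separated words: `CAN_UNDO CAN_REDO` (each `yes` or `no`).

Answer: yes no

Derivation:
After op 1 (type): buf='up' undo_depth=1 redo_depth=0
After op 2 (undo): buf='(empty)' undo_depth=0 redo_depth=1
After op 3 (type): buf='go' undo_depth=1 redo_depth=0
After op 4 (type): buf='gohi' undo_depth=2 redo_depth=0
After op 5 (undo): buf='go' undo_depth=1 redo_depth=1
After op 6 (undo): buf='(empty)' undo_depth=0 redo_depth=2
After op 7 (type): buf='one' undo_depth=1 redo_depth=0
After op 8 (type): buf='onetwo' undo_depth=2 redo_depth=0
After op 9 (type): buf='onetwodog' undo_depth=3 redo_depth=0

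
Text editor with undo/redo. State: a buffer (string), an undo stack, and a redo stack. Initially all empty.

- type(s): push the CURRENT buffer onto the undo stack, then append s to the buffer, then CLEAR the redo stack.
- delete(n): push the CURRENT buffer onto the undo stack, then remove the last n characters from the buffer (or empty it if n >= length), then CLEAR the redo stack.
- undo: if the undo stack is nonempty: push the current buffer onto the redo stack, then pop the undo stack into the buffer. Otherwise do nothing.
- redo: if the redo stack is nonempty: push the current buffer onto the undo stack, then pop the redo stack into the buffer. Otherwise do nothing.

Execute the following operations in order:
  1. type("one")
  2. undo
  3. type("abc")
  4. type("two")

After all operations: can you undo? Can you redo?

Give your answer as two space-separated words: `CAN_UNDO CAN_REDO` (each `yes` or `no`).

Answer: yes no

Derivation:
After op 1 (type): buf='one' undo_depth=1 redo_depth=0
After op 2 (undo): buf='(empty)' undo_depth=0 redo_depth=1
After op 3 (type): buf='abc' undo_depth=1 redo_depth=0
After op 4 (type): buf='abctwo' undo_depth=2 redo_depth=0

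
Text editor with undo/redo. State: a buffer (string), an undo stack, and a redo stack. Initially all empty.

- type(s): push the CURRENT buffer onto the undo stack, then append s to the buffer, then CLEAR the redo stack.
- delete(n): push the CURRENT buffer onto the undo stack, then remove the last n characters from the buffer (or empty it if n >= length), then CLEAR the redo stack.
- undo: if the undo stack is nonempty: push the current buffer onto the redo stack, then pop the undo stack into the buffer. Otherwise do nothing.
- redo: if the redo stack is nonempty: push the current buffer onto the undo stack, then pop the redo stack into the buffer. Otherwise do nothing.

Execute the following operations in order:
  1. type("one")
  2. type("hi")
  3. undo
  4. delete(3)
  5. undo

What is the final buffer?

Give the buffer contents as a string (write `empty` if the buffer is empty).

After op 1 (type): buf='one' undo_depth=1 redo_depth=0
After op 2 (type): buf='onehi' undo_depth=2 redo_depth=0
After op 3 (undo): buf='one' undo_depth=1 redo_depth=1
After op 4 (delete): buf='(empty)' undo_depth=2 redo_depth=0
After op 5 (undo): buf='one' undo_depth=1 redo_depth=1

Answer: one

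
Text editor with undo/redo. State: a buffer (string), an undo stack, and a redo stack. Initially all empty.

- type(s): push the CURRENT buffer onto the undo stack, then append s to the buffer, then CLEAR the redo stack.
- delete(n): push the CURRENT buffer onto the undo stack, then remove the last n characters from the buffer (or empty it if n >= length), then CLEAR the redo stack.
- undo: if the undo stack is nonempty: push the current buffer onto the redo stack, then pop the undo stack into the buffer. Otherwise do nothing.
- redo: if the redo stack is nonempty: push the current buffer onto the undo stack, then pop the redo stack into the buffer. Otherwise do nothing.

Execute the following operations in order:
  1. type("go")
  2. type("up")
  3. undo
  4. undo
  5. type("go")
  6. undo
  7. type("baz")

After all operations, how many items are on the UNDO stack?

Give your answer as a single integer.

Answer: 1

Derivation:
After op 1 (type): buf='go' undo_depth=1 redo_depth=0
After op 2 (type): buf='goup' undo_depth=2 redo_depth=0
After op 3 (undo): buf='go' undo_depth=1 redo_depth=1
After op 4 (undo): buf='(empty)' undo_depth=0 redo_depth=2
After op 5 (type): buf='go' undo_depth=1 redo_depth=0
After op 6 (undo): buf='(empty)' undo_depth=0 redo_depth=1
After op 7 (type): buf='baz' undo_depth=1 redo_depth=0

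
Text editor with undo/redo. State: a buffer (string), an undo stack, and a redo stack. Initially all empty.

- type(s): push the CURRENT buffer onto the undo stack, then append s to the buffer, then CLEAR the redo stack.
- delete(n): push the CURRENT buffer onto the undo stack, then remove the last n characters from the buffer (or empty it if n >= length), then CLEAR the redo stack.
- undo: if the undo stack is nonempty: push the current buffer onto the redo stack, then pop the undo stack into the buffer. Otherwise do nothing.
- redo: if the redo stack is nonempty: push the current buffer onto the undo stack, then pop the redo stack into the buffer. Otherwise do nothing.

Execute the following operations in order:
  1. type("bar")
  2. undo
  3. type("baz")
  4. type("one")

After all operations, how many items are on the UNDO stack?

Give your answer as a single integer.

After op 1 (type): buf='bar' undo_depth=1 redo_depth=0
After op 2 (undo): buf='(empty)' undo_depth=0 redo_depth=1
After op 3 (type): buf='baz' undo_depth=1 redo_depth=0
After op 4 (type): buf='bazone' undo_depth=2 redo_depth=0

Answer: 2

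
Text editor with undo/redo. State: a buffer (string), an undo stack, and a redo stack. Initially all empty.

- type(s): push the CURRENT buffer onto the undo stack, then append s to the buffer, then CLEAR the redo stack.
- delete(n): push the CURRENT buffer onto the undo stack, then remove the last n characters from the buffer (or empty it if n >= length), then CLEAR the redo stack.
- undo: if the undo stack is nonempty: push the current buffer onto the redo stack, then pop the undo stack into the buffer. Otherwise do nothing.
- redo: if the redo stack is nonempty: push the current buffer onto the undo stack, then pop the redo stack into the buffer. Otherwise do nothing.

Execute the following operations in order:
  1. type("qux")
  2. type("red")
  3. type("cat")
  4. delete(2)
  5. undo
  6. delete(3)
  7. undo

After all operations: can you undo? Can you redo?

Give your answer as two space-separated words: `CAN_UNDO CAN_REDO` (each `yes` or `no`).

Answer: yes yes

Derivation:
After op 1 (type): buf='qux' undo_depth=1 redo_depth=0
After op 2 (type): buf='quxred' undo_depth=2 redo_depth=0
After op 3 (type): buf='quxredcat' undo_depth=3 redo_depth=0
After op 4 (delete): buf='quxredc' undo_depth=4 redo_depth=0
After op 5 (undo): buf='quxredcat' undo_depth=3 redo_depth=1
After op 6 (delete): buf='quxred' undo_depth=4 redo_depth=0
After op 7 (undo): buf='quxredcat' undo_depth=3 redo_depth=1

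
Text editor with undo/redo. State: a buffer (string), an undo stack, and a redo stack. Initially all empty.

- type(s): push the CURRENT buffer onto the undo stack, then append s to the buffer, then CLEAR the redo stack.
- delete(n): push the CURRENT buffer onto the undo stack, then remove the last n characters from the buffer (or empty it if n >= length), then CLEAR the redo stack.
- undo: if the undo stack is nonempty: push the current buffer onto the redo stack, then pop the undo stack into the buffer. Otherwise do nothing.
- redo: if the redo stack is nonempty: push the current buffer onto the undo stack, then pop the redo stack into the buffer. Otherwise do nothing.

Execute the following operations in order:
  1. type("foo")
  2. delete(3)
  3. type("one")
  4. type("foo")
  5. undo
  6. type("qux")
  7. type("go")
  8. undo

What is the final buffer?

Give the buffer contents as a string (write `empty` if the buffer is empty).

Answer: onequx

Derivation:
After op 1 (type): buf='foo' undo_depth=1 redo_depth=0
After op 2 (delete): buf='(empty)' undo_depth=2 redo_depth=0
After op 3 (type): buf='one' undo_depth=3 redo_depth=0
After op 4 (type): buf='onefoo' undo_depth=4 redo_depth=0
After op 5 (undo): buf='one' undo_depth=3 redo_depth=1
After op 6 (type): buf='onequx' undo_depth=4 redo_depth=0
After op 7 (type): buf='onequxgo' undo_depth=5 redo_depth=0
After op 8 (undo): buf='onequx' undo_depth=4 redo_depth=1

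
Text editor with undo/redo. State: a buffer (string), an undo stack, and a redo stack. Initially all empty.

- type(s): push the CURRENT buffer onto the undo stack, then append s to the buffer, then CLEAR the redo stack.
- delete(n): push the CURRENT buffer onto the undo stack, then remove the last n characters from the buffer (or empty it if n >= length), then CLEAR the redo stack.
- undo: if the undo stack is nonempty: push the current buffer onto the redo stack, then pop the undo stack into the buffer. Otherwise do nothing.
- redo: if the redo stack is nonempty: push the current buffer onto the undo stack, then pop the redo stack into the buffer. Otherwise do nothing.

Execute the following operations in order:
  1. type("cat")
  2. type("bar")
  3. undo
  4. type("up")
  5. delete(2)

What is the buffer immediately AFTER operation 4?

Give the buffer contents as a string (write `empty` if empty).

After op 1 (type): buf='cat' undo_depth=1 redo_depth=0
After op 2 (type): buf='catbar' undo_depth=2 redo_depth=0
After op 3 (undo): buf='cat' undo_depth=1 redo_depth=1
After op 4 (type): buf='catup' undo_depth=2 redo_depth=0

Answer: catup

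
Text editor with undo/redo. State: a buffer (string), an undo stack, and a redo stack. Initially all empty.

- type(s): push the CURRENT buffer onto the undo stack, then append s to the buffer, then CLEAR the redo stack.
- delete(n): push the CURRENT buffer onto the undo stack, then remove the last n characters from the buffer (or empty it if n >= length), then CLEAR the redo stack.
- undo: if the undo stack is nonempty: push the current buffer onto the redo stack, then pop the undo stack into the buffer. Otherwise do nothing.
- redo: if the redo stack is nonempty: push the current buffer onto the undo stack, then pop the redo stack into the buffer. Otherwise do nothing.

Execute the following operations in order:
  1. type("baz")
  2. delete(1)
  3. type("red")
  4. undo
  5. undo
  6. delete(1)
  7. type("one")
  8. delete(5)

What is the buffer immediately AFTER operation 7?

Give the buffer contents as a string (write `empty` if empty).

After op 1 (type): buf='baz' undo_depth=1 redo_depth=0
After op 2 (delete): buf='ba' undo_depth=2 redo_depth=0
After op 3 (type): buf='bared' undo_depth=3 redo_depth=0
After op 4 (undo): buf='ba' undo_depth=2 redo_depth=1
After op 5 (undo): buf='baz' undo_depth=1 redo_depth=2
After op 6 (delete): buf='ba' undo_depth=2 redo_depth=0
After op 7 (type): buf='baone' undo_depth=3 redo_depth=0

Answer: baone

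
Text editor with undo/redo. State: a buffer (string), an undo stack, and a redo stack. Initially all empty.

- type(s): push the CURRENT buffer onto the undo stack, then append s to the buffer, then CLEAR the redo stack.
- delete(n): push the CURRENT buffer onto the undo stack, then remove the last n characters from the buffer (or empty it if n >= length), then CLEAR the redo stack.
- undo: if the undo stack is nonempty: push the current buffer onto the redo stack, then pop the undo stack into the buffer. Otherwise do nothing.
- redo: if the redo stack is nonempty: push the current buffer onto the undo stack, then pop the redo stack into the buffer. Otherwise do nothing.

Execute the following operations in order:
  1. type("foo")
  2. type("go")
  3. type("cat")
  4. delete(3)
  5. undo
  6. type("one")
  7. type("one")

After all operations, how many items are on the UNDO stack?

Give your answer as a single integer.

After op 1 (type): buf='foo' undo_depth=1 redo_depth=0
After op 2 (type): buf='foogo' undo_depth=2 redo_depth=0
After op 3 (type): buf='foogocat' undo_depth=3 redo_depth=0
After op 4 (delete): buf='foogo' undo_depth=4 redo_depth=0
After op 5 (undo): buf='foogocat' undo_depth=3 redo_depth=1
After op 6 (type): buf='foogocatone' undo_depth=4 redo_depth=0
After op 7 (type): buf='foogocatoneone' undo_depth=5 redo_depth=0

Answer: 5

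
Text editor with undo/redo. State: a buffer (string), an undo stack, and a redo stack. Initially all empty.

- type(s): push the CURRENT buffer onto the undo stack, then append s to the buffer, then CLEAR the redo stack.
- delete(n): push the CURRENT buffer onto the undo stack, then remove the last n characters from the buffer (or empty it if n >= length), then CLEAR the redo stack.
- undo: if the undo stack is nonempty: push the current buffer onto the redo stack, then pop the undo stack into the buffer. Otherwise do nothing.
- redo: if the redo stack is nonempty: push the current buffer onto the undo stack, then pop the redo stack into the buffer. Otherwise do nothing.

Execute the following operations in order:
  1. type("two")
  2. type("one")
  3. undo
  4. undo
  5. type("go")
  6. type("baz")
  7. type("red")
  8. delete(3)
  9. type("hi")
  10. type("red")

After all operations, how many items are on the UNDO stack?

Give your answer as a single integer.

Answer: 6

Derivation:
After op 1 (type): buf='two' undo_depth=1 redo_depth=0
After op 2 (type): buf='twoone' undo_depth=2 redo_depth=0
After op 3 (undo): buf='two' undo_depth=1 redo_depth=1
After op 4 (undo): buf='(empty)' undo_depth=0 redo_depth=2
After op 5 (type): buf='go' undo_depth=1 redo_depth=0
After op 6 (type): buf='gobaz' undo_depth=2 redo_depth=0
After op 7 (type): buf='gobazred' undo_depth=3 redo_depth=0
After op 8 (delete): buf='gobaz' undo_depth=4 redo_depth=0
After op 9 (type): buf='gobazhi' undo_depth=5 redo_depth=0
After op 10 (type): buf='gobazhired' undo_depth=6 redo_depth=0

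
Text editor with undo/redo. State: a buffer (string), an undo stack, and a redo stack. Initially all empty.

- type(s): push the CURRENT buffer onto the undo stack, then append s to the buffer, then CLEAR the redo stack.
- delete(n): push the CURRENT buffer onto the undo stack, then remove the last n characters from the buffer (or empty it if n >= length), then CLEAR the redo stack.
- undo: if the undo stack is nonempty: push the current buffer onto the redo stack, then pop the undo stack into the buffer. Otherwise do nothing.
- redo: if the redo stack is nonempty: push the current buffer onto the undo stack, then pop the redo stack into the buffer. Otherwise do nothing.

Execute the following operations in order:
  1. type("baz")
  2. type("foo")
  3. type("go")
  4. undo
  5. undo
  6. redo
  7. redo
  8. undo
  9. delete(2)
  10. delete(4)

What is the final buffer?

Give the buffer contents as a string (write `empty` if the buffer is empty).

After op 1 (type): buf='baz' undo_depth=1 redo_depth=0
After op 2 (type): buf='bazfoo' undo_depth=2 redo_depth=0
After op 3 (type): buf='bazfoogo' undo_depth=3 redo_depth=0
After op 4 (undo): buf='bazfoo' undo_depth=2 redo_depth=1
After op 5 (undo): buf='baz' undo_depth=1 redo_depth=2
After op 6 (redo): buf='bazfoo' undo_depth=2 redo_depth=1
After op 7 (redo): buf='bazfoogo' undo_depth=3 redo_depth=0
After op 8 (undo): buf='bazfoo' undo_depth=2 redo_depth=1
After op 9 (delete): buf='bazf' undo_depth=3 redo_depth=0
After op 10 (delete): buf='(empty)' undo_depth=4 redo_depth=0

Answer: empty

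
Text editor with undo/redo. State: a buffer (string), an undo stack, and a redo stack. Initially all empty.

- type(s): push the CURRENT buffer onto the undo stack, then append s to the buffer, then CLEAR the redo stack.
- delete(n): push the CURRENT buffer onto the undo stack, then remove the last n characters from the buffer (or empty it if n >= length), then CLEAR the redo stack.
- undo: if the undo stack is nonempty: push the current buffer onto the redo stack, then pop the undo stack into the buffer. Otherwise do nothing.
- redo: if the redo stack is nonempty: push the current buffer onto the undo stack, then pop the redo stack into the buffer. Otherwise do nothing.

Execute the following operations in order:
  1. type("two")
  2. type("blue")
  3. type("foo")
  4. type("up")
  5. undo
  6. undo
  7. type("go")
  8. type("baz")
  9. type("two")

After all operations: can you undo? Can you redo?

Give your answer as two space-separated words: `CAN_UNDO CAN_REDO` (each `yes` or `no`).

After op 1 (type): buf='two' undo_depth=1 redo_depth=0
After op 2 (type): buf='twoblue' undo_depth=2 redo_depth=0
After op 3 (type): buf='twobluefoo' undo_depth=3 redo_depth=0
After op 4 (type): buf='twobluefooup' undo_depth=4 redo_depth=0
After op 5 (undo): buf='twobluefoo' undo_depth=3 redo_depth=1
After op 6 (undo): buf='twoblue' undo_depth=2 redo_depth=2
After op 7 (type): buf='twobluego' undo_depth=3 redo_depth=0
After op 8 (type): buf='twobluegobaz' undo_depth=4 redo_depth=0
After op 9 (type): buf='twobluegobaztwo' undo_depth=5 redo_depth=0

Answer: yes no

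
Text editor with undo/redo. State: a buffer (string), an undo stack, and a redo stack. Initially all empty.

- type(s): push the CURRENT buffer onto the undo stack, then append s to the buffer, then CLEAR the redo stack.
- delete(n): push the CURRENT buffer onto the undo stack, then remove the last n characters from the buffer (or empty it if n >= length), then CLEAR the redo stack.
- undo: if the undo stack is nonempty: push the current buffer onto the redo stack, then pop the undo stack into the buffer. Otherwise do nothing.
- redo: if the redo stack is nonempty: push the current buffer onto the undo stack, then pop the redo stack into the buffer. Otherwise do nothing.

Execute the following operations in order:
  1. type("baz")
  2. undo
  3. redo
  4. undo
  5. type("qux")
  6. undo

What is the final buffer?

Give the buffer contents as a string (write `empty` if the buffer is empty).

Answer: empty

Derivation:
After op 1 (type): buf='baz' undo_depth=1 redo_depth=0
After op 2 (undo): buf='(empty)' undo_depth=0 redo_depth=1
After op 3 (redo): buf='baz' undo_depth=1 redo_depth=0
After op 4 (undo): buf='(empty)' undo_depth=0 redo_depth=1
After op 5 (type): buf='qux' undo_depth=1 redo_depth=0
After op 6 (undo): buf='(empty)' undo_depth=0 redo_depth=1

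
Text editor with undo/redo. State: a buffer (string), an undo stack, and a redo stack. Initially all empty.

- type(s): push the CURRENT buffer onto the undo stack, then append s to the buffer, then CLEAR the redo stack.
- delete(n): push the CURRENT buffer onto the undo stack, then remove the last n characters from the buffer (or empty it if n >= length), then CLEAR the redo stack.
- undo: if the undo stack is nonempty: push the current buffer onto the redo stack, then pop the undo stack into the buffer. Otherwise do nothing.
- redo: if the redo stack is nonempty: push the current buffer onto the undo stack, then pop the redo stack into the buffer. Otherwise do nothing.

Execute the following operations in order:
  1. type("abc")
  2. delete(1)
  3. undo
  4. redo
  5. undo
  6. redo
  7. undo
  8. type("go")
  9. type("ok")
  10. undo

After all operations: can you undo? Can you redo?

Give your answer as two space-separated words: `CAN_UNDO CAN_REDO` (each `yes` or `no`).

Answer: yes yes

Derivation:
After op 1 (type): buf='abc' undo_depth=1 redo_depth=0
After op 2 (delete): buf='ab' undo_depth=2 redo_depth=0
After op 3 (undo): buf='abc' undo_depth=1 redo_depth=1
After op 4 (redo): buf='ab' undo_depth=2 redo_depth=0
After op 5 (undo): buf='abc' undo_depth=1 redo_depth=1
After op 6 (redo): buf='ab' undo_depth=2 redo_depth=0
After op 7 (undo): buf='abc' undo_depth=1 redo_depth=1
After op 8 (type): buf='abcgo' undo_depth=2 redo_depth=0
After op 9 (type): buf='abcgook' undo_depth=3 redo_depth=0
After op 10 (undo): buf='abcgo' undo_depth=2 redo_depth=1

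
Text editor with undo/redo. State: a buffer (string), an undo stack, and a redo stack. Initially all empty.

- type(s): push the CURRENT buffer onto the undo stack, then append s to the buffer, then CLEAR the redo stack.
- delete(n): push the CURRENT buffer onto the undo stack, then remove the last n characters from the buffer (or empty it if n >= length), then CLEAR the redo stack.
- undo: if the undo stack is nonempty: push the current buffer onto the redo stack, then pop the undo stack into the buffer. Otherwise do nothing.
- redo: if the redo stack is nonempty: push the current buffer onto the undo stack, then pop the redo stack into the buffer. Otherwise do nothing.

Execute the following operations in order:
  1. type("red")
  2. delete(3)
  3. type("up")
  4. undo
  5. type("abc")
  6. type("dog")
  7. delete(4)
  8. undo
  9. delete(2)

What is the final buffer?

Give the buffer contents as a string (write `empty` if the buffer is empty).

After op 1 (type): buf='red' undo_depth=1 redo_depth=0
After op 2 (delete): buf='(empty)' undo_depth=2 redo_depth=0
After op 3 (type): buf='up' undo_depth=3 redo_depth=0
After op 4 (undo): buf='(empty)' undo_depth=2 redo_depth=1
After op 5 (type): buf='abc' undo_depth=3 redo_depth=0
After op 6 (type): buf='abcdog' undo_depth=4 redo_depth=0
After op 7 (delete): buf='ab' undo_depth=5 redo_depth=0
After op 8 (undo): buf='abcdog' undo_depth=4 redo_depth=1
After op 9 (delete): buf='abcd' undo_depth=5 redo_depth=0

Answer: abcd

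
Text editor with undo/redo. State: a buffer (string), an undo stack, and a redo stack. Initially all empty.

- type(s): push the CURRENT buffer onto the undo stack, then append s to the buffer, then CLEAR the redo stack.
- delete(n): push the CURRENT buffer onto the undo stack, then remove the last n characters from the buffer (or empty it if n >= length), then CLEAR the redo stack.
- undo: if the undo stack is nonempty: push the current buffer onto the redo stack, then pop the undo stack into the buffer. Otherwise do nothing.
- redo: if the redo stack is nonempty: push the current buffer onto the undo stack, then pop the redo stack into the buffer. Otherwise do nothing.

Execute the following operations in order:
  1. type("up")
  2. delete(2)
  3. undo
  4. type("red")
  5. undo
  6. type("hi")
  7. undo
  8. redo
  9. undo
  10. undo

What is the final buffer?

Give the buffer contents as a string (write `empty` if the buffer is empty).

After op 1 (type): buf='up' undo_depth=1 redo_depth=0
After op 2 (delete): buf='(empty)' undo_depth=2 redo_depth=0
After op 3 (undo): buf='up' undo_depth=1 redo_depth=1
After op 4 (type): buf='upred' undo_depth=2 redo_depth=0
After op 5 (undo): buf='up' undo_depth=1 redo_depth=1
After op 6 (type): buf='uphi' undo_depth=2 redo_depth=0
After op 7 (undo): buf='up' undo_depth=1 redo_depth=1
After op 8 (redo): buf='uphi' undo_depth=2 redo_depth=0
After op 9 (undo): buf='up' undo_depth=1 redo_depth=1
After op 10 (undo): buf='(empty)' undo_depth=0 redo_depth=2

Answer: empty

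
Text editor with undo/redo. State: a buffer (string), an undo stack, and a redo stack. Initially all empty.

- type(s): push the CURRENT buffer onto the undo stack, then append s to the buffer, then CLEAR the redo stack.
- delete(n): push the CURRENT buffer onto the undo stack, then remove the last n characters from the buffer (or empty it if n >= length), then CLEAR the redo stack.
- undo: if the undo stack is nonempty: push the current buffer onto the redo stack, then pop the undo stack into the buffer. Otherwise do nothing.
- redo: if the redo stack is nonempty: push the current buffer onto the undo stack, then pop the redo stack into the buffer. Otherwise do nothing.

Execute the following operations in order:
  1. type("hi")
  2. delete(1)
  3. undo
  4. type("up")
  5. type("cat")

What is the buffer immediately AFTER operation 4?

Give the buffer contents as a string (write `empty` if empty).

After op 1 (type): buf='hi' undo_depth=1 redo_depth=0
After op 2 (delete): buf='h' undo_depth=2 redo_depth=0
After op 3 (undo): buf='hi' undo_depth=1 redo_depth=1
After op 4 (type): buf='hiup' undo_depth=2 redo_depth=0

Answer: hiup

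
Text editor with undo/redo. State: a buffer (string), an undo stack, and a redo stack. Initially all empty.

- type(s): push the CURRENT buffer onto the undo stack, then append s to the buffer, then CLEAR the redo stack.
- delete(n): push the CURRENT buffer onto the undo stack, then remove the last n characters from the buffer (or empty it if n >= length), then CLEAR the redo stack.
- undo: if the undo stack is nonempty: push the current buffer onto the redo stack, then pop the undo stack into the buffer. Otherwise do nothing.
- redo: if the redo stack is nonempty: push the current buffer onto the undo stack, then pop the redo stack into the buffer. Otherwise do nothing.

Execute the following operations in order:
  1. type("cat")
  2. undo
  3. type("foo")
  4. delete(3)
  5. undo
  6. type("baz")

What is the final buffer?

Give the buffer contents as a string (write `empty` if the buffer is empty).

Answer: foobaz

Derivation:
After op 1 (type): buf='cat' undo_depth=1 redo_depth=0
After op 2 (undo): buf='(empty)' undo_depth=0 redo_depth=1
After op 3 (type): buf='foo' undo_depth=1 redo_depth=0
After op 4 (delete): buf='(empty)' undo_depth=2 redo_depth=0
After op 5 (undo): buf='foo' undo_depth=1 redo_depth=1
After op 6 (type): buf='foobaz' undo_depth=2 redo_depth=0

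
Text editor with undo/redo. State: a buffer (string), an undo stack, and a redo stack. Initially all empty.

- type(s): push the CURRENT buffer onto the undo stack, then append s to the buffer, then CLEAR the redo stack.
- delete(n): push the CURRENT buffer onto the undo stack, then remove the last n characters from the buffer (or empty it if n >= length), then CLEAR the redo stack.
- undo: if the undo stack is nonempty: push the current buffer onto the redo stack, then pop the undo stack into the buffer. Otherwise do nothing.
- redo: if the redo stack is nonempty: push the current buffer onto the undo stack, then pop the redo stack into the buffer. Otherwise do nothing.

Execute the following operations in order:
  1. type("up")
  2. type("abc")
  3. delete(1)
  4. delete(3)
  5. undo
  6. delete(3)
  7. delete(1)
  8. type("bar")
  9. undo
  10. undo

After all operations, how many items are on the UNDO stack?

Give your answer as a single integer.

After op 1 (type): buf='up' undo_depth=1 redo_depth=0
After op 2 (type): buf='upabc' undo_depth=2 redo_depth=0
After op 3 (delete): buf='upab' undo_depth=3 redo_depth=0
After op 4 (delete): buf='u' undo_depth=4 redo_depth=0
After op 5 (undo): buf='upab' undo_depth=3 redo_depth=1
After op 6 (delete): buf='u' undo_depth=4 redo_depth=0
After op 7 (delete): buf='(empty)' undo_depth=5 redo_depth=0
After op 8 (type): buf='bar' undo_depth=6 redo_depth=0
After op 9 (undo): buf='(empty)' undo_depth=5 redo_depth=1
After op 10 (undo): buf='u' undo_depth=4 redo_depth=2

Answer: 4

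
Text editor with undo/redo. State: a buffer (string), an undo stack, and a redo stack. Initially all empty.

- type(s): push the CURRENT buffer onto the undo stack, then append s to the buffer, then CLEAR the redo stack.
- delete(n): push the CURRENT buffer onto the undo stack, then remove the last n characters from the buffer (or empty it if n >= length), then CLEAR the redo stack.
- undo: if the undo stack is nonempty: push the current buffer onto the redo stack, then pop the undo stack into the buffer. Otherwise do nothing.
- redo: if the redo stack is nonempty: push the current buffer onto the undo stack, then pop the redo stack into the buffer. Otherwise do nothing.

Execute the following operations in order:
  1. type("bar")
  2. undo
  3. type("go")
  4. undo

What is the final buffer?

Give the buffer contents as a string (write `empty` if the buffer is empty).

Answer: empty

Derivation:
After op 1 (type): buf='bar' undo_depth=1 redo_depth=0
After op 2 (undo): buf='(empty)' undo_depth=0 redo_depth=1
After op 3 (type): buf='go' undo_depth=1 redo_depth=0
After op 4 (undo): buf='(empty)' undo_depth=0 redo_depth=1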